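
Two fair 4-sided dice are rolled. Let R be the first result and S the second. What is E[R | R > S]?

10/3

Outcomes with R > S: (2,1), (3,1), (3,2), (4,1), (4,2), (4,3), each with probability 1/16.
E[R | R > S] = (2 + 3 + 3 + 4 + 4 + 4) / 6 = 10/3.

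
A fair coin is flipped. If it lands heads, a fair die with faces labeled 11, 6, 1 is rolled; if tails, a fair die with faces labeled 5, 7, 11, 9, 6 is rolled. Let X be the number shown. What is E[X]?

E[X | heads] = (11+6+1)/3 = 6.
E[X | tails] = (5+7+11+9+6)/5 = 38/5.
E[X] = (1/2)·(6) + (1/2)·(38/5) = 34/5.

34/5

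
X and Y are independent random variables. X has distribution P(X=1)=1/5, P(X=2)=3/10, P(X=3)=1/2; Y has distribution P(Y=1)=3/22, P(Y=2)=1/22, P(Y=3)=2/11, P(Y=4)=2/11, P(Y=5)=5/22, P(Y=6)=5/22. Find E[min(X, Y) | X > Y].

34/29

P(X > Y) = 29/220.
Summing min(X,Y)·P(x,y) over outcomes with X > Y gives 17/110.
E[min(X, Y) | X > Y] = (17/110) / (29/220) = 34/29.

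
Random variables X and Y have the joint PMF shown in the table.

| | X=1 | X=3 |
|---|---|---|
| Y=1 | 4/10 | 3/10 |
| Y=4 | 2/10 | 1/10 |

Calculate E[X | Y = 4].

P(Y = 4) = 3/10.
Summing X·P(X=x,Y=y) over the conditioning event gives 1/2.
E[X | Y = 4] = (1/2) / (3/10) = 5/3.

5/3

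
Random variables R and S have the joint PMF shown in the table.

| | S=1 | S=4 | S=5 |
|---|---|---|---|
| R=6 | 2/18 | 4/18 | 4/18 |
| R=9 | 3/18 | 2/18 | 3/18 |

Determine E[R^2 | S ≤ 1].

63

P(S ≤ 1) = 5/18.
Σ R^2·P over the event = 36·(2/18) + 81·(3/18) = 35/2.
E[R^2 | S ≤ 1] = (35/2) / (5/18) = 63.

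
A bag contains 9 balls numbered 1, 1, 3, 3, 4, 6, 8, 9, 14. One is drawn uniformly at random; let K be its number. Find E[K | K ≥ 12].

P(K ≥ 12) = 1/9.
Σ over the event: 14·1/9 = 14/9.
E[K | K ≥ 12] = (14/9) / (1/9) = 14.

14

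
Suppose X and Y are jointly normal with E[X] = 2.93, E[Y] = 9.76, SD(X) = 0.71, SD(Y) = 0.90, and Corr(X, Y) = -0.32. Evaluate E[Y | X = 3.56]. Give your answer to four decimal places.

E[Y | X=x] = μ_Y + ρ(σ_Y/σ_X)(x − μ_X) for jointly normal variables.
E[Y | X=3.56] = 9.76 + (-0.32)·(0.90/0.71)·(3.56 − (2.93)) = 9.76 + (-0.40563)·(0.63) = 9.5045.

9.5045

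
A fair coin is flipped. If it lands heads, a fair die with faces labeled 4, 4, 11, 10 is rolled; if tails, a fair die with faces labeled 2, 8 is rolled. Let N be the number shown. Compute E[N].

49/8

E[N | heads] = (4+4+11+10)/4 = 29/4.
E[N | tails] = (2+8)/2 = 5.
E[N] = (1/2)·(29/4) + (1/2)·(5) = 49/8.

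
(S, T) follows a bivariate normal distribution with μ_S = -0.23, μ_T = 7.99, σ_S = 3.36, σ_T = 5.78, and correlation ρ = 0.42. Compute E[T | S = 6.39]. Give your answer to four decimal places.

The regression of T on S has slope ρ·σ_T/σ_S and passes through (μ_S, μ_T).
E[T | S=6.39] = 7.99 + (0.42)·(5.78/3.36)·(6.39 − (-0.23)) = 7.99 + (0.7225)·(6.62) = 12.7730.

12.7730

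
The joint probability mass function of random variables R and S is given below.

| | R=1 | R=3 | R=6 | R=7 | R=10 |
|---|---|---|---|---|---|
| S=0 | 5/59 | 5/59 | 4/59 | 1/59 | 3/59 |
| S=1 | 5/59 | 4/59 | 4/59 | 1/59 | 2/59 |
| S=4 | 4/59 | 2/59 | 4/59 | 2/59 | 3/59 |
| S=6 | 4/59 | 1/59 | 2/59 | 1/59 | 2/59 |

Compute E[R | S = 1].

17/4

P(S = 1) = 16/59.
Σ R·P over the event = 1·(5/59) + 3·(4/59) + 6·(4/59) + 7·(1/59) + 10·(2/59) = 68/59.
E[R | S = 1] = (68/59) / (16/59) = 17/4.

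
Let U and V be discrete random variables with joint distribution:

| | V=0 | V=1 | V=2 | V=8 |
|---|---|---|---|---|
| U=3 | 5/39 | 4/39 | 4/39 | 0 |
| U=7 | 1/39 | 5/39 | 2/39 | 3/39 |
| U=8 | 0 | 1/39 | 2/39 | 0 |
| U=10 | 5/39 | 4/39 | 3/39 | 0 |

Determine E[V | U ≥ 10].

5/6

P(U ≥ 10) = 4/13.
Σ V·P over the event = 0·(5/39) + 1·(4/39) + 2·(3/39) = 10/39.
E[V | U ≥ 10] = (10/39) / (4/13) = 5/6.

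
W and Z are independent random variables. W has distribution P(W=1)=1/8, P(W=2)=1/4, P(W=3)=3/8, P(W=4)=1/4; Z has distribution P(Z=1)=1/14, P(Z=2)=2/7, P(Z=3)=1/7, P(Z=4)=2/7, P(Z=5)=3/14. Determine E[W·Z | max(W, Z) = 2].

P(max(W, Z) = 2) = 1/8.
Summing WZ·P(x,y) over outcomes with max(W, Z) = 2 gives 11/28.
E[W·Z | max(W, Z) = 2] = (11/28) / (1/8) = 22/7.

22/7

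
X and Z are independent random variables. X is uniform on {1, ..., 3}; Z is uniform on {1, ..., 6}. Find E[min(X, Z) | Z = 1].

Outcomes with Z = 1: (1,1), (2,1), (3,1), each with probability 1/18.
E[min(X, Z) | Z = 1] = (1 + 1 + 1) / 3 = 1.

1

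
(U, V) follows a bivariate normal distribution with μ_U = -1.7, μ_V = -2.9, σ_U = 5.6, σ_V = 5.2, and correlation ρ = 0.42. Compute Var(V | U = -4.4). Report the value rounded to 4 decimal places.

For a bivariate normal, Var(V | U=x) = σ_V²(1 − ρ²).
Var(V | U=-4.4) = (5.2)²·(1 − (0.42)²) = 27.04·0.8236 = 22.2701.

22.2701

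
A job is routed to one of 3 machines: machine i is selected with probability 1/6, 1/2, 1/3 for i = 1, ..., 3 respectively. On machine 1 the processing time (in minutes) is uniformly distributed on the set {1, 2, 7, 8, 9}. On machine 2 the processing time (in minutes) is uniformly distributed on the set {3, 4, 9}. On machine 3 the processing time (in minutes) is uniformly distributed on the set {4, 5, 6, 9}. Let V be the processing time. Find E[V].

E[V | machine 1] = (1+2+7+8+9)/5 = 27/5.
E[V | machine 2] = (3+4+9)/3 = 16/3.
E[V | machine 3] = (4+5+6+9)/4 = 6.
E[V] = (1/6)·(27/5) + (1/2)·(16/3) + (1/3)·(6) = 167/30.

167/30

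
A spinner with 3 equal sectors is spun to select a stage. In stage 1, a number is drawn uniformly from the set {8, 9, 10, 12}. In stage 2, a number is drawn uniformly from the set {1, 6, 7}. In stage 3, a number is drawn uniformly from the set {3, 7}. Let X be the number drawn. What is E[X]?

E[X | stage 1] = (8+9+10+12)/4 = 39/4.
E[X | stage 2] = (1+6+7)/3 = 14/3.
E[X | stage 3] = (3+7)/2 = 5.
By the law of total expectation,
E[X] = (1/3)·(39/4) + (1/3)·(14/3) + (1/3)·(5) = 233/36.

233/36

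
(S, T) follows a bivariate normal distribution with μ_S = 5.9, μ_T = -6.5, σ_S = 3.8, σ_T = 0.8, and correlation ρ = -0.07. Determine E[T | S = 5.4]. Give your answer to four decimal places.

The regression of T on S has slope ρ·σ_T/σ_S and passes through (μ_S, μ_T).
E[T | S=5.4] = -6.5 + (-0.07)·(0.8/3.8)·(5.4 − (5.9)) = -6.5 + (-0.014737)·(-0.5) = -6.4926.

-6.4926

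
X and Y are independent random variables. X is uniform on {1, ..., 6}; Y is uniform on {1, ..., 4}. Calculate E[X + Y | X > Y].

47/7

P(X > Y) = 7/12.
Summing (X+Y)·P(x,y) over outcomes with X > Y gives 47/12.
E[X + Y | X > Y] = (47/12) / (7/12) = 47/7.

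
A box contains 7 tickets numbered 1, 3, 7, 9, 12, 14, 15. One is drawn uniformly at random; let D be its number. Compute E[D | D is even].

13

P(D is even) = 2/7.
Σ over the event: 12·1/7 + 14·1/7 = 26/7.
E[D | D is even] = (26/7) / (2/7) = 13.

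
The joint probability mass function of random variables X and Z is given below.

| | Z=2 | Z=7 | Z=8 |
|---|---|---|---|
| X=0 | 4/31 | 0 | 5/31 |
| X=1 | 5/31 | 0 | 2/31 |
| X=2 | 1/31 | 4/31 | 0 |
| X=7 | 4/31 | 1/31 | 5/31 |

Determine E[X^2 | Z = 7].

P(Z = 7) = 5/31.
Summing X^2·P(X=x,Z=y) over the conditioning event gives 65/31.
E[X^2 | Z = 7] = (65/31) / (5/31) = 13.

13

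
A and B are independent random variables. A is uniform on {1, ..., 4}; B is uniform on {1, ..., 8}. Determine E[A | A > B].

Outcomes with A > B: (2,1), (3,1), (3,2), (4,1), (4,2), (4,3), each with probability 1/32.
E[A | A > B] = (2 + 3 + 3 + 4 + 4 + 4) / 6 = 10/3.

10/3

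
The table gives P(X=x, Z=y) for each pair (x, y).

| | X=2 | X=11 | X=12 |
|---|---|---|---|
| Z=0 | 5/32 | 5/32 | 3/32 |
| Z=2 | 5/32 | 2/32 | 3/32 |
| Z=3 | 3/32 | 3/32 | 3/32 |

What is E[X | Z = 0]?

P(Z = 0) = 13/32.
Σ X·P over the event = 2·(5/32) + 11·(5/32) + 12·(3/32) = 101/32.
E[X | Z = 0] = (101/32) / (13/32) = 101/13.

101/13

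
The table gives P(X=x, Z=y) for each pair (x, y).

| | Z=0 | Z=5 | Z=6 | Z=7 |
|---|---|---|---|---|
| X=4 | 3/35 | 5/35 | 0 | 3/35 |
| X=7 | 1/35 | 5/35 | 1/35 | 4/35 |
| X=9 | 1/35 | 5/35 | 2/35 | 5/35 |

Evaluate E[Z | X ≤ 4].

46/11

P(X ≤ 4) = 11/35.
Σ Z·P over the event = 0·(3/35) + 5·(5/35) + 7·(3/35) = 46/35.
E[Z | X ≤ 4] = (46/35) / (11/35) = 46/11.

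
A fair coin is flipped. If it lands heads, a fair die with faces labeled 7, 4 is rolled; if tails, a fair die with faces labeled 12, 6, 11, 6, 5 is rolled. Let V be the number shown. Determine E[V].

27/4

E[V | heads] = (7+4)/2 = 11/2.
E[V | tails] = (12+6+11+6+5)/5 = 8.
By the law of total expectation,
E[V] = (1/2)·(11/2) + (1/2)·(8) = 27/4.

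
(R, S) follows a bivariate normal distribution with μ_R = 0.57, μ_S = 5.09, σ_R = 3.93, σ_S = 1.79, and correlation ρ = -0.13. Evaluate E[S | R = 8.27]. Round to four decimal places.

The regression of S on R has slope ρ·σ_S/σ_R and passes through (μ_R, μ_S).
E[S | R=8.27] = 5.09 + (-0.13)·(1.79/3.93)·(8.27 − (0.57)) = 5.09 + (-0.059211)·(7.7) = 4.6341.

4.6341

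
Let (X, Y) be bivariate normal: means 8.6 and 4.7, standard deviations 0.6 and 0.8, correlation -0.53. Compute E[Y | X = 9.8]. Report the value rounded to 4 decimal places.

3.8520

The regression of Y on X has slope ρ·σ_Y/σ_X and passes through (μ_X, μ_Y).
E[Y | X=9.8] = 4.7 + (-0.53)·(0.8/0.6)·(9.8 − (8.6)) = 4.7 + (-0.70667)·(1.2) = 3.8520.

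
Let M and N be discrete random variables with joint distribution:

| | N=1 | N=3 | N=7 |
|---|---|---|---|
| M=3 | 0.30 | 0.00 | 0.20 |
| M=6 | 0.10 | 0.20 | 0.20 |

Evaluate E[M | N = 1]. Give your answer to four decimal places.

3.7500

P(N = 1) = 0.40.
Σ M·P over the event = 3·(0.30) + 6·(0.10) = 1.50.
E[M | N = 1] = (1.50) / (0.40) = 3.7500.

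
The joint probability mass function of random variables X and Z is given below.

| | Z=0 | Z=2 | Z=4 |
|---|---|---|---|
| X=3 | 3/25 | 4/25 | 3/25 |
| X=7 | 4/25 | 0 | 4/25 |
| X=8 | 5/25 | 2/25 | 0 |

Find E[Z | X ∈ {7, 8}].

P(X ∈ {7, 8}) = 3/5.
Σ Z·P over the event = 0·(4/25) + 4·(4/25) + 0·(5/25) + 2·(2/25) = 4/5.
E[Z | X ∈ {7, 8}] = (4/5) / (3/5) = 4/3.

4/3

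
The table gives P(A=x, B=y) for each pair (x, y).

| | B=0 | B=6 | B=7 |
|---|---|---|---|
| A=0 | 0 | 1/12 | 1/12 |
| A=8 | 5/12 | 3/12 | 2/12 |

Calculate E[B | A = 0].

13/2

P(A = 0) = 1/6.
Summing B·P(A=x,B=y) over the conditioning event gives 13/12.
E[B | A = 0] = (13/12) / (1/6) = 13/2.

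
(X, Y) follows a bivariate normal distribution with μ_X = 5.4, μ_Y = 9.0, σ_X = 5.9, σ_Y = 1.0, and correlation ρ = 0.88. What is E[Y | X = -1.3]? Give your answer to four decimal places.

For a bivariate normal, E[Y | X=x] = μ_Y + ρ·(σ_Y/σ_X)·(x − μ_X).
E[Y | X=-1.3] = 9.0 + (0.88)·(1.0/5.9)·(-1.3 − (5.4)) = 9.0 + (0.14915)·(-6.7) = 8.0007.

8.0007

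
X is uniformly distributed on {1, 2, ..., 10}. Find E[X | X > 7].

Given X > 7, X is equally likely to be any of {8, 9, 10}.
E[X | X > 7] = (8 + 9 + 10) / 3 = 9.

9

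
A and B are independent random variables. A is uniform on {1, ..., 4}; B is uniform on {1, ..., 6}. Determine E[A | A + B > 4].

25/9

P(A + B > 4) = 3/4.
Summing A·P(x,y) over outcomes with A + B > 4 gives 25/12.
E[A | A + B > 4] = (25/12) / (3/4) = 25/9.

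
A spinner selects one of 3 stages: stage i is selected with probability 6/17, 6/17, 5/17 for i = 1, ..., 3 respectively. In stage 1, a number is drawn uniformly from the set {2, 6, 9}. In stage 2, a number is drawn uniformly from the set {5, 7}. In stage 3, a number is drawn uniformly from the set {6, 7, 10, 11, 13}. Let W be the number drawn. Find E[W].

117/17

E[W | stage 1] = (2+6+9)/3 = 17/3.
E[W | stage 2] = (5+7)/2 = 6.
E[W | stage 3] = (6+7+10+11+13)/5 = 47/5.
E[W] = (6/17)·(17/3) + (6/17)·(6) + (5/17)·(47/5) = 117/17.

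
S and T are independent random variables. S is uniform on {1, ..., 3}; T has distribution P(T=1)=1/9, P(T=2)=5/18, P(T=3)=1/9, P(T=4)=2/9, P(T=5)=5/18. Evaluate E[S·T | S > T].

40/9

P(S > T) = 1/6.
Summing ST·P(x,y) over outcomes with S > T gives 20/27.
E[S·T | S > T] = (20/27) / (1/6) = 40/9.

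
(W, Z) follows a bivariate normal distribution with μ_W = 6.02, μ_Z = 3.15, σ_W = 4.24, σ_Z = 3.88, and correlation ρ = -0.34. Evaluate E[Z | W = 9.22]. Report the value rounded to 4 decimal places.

2.1544

E[Z | W=x] = μ_Z + ρ(σ_Z/σ_W)(x − μ_W) for jointly normal variables.
E[Z | W=9.22] = 3.15 + (-0.34)·(3.88/4.24)·(9.22 − (6.02)) = 3.15 + (-0.31113)·(3.2) = 2.1544.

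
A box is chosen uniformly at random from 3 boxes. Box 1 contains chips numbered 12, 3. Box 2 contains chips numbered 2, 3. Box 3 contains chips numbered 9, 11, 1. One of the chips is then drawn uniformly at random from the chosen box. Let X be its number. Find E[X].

17/3

E[X | box 1] = (12+3)/2 = 15/2.
E[X | box 2] = (2+3)/2 = 5/2.
E[X | box 3] = (9+11+1)/3 = 7.
E[X] = (1/3)·(15/2) + (1/3)·(5/2) + (1/3)·(7) = 17/3.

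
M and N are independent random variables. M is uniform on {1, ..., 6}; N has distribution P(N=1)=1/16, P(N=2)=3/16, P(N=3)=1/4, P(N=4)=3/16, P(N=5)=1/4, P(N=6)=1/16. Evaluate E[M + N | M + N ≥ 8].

P(M + N ≥ 8) = 41/96.
Summing (M+N)·P(x,y) over outcomes with M + N ≥ 8 gives 125/32.
E[M + N | M + N ≥ 8] = (125/32) / (41/96) = 375/41.

375/41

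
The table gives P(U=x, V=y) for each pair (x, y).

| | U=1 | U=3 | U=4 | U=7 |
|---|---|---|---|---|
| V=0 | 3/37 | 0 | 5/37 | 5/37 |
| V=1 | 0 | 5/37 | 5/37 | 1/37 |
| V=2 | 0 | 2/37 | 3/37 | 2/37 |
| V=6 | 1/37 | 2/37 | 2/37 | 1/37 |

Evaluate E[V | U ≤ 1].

3/2

P(U ≤ 1) = 4/37.
Σ V·P over the event = 0·(3/37) + 6·(1/37) = 6/37.
E[V | U ≤ 1] = (6/37) / (4/37) = 3/2.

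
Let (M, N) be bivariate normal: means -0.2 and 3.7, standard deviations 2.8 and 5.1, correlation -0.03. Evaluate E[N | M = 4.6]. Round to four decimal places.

3.4377

The regression of N on M has slope ρ·σ_N/σ_M and passes through (μ_M, μ_N).
E[N | M=4.6] = 3.7 + (-0.03)·(5.1/2.8)·(4.6 − (-0.2)) = 3.7 + (-0.054643)·(4.8) = 3.4377.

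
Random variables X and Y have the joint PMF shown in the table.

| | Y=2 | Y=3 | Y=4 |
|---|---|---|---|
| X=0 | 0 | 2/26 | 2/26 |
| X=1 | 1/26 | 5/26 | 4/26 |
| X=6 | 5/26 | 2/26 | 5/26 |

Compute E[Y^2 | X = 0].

25/2

P(X = 0) = 2/13.
Summing Y^2·P(X=x,Y=y) over the conditioning event gives 25/13.
E[Y^2 | X = 0] = (25/13) / (2/13) = 25/2.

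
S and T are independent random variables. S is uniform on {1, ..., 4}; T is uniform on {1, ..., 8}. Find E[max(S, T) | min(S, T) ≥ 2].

P(min(S, T) ≥ 2) = 21/32.
Summing max(S,T)·P(x,y) over outcomes with min(S, T) ≥ 2 gives 109/32.
E[max(S, T) | min(S, T) ≥ 2] = (109/32) / (21/32) = 109/21.

109/21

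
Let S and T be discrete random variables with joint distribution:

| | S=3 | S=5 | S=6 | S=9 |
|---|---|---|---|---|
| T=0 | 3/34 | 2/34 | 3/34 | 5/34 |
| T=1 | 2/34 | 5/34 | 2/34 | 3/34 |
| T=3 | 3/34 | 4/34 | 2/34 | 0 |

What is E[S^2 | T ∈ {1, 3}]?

P(T ∈ {1, 3}) = 21/34.
Σ S^2·P over the event = 9·(2/34) + 9·(3/34) + 25·(5/34) + 25·(4/34) + 36·(2/34) + 36·(2/34) + 81·(3/34) = 657/34.
E[S^2 | T ∈ {1, 3}] = (657/34) / (21/34) = 219/7.

219/7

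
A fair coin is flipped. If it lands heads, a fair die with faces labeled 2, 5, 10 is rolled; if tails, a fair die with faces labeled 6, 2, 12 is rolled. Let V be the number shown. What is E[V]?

E[V | heads] = (2+5+10)/3 = 17/3.
E[V | tails] = (6+2+12)/3 = 20/3.
E[V] = (1/2)·(17/3) + (1/2)·(20/3) = 37/6.

37/6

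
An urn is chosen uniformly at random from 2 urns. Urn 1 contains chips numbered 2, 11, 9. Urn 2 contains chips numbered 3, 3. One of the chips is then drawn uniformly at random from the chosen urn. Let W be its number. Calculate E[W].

E[W | urn 1] = (2+11+9)/3 = 22/3.
E[W | urn 2] = (3+3)/2 = 3.
By the law of total expectation,
E[W] = (1/2)·(22/3) + (1/2)·(3) = 31/6.

31/6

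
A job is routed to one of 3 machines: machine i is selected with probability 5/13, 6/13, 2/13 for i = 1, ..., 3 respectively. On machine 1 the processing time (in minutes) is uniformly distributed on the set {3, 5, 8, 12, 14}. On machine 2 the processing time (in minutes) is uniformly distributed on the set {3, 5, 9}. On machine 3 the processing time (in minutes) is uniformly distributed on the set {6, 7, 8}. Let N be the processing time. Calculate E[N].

E[N | machine 1] = (3+5+8+12+14)/5 = 42/5.
E[N | machine 2] = (3+5+9)/3 = 17/3.
E[N | machine 3] = (6+7+8)/3 = 7.
E[N] = (5/13)·(42/5) + (6/13)·(17/3) + (2/13)·(7) = 90/13.

90/13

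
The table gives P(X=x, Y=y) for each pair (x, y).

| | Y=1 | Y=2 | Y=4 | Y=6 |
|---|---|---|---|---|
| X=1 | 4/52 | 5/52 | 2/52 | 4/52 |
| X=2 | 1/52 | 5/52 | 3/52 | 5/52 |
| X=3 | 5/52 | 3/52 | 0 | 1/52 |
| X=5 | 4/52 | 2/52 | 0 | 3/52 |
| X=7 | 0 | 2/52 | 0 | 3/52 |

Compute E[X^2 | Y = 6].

P(Y = 6) = 4/13.
Σ X^2·P over the event = 1·(4/52) + 4·(5/52) + 9·(1/52) + 25·(3/52) + 49·(3/52) = 255/52.
E[X^2 | Y = 6] = (255/52) / (4/13) = 255/16.

255/16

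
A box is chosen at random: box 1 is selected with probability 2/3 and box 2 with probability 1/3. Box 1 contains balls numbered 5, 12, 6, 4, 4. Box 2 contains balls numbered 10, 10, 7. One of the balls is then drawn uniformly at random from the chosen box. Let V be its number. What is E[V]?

E[V | box 1] = (5+12+6+4+4)/5 = 31/5.
E[V | box 2] = (10+10+7)/3 = 9.
By the law of total expectation,
E[V] = (2/3)·(31/5) + (1/3)·(9) = 107/15.

107/15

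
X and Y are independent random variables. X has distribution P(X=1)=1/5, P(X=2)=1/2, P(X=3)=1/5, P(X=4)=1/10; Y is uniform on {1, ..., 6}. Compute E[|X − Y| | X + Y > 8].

P(X + Y > 8) = 1/15.
Summing |X−Y|·P(x,y) over outcomes with X + Y > 8 gives 3/20.
E[|X − Y| | X + Y > 8] = (3/20) / (1/15) = 9/4.

9/4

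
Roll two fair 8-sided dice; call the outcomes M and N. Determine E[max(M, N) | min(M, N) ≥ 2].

43/7

P(min(M, N) ≥ 2) = 49/64.
Summing max(M,N)·P(x,y) over outcomes with min(M, N) ≥ 2 gives 301/64.
E[max(M, N) | min(M, N) ≥ 2] = (301/64) / (49/64) = 43/7.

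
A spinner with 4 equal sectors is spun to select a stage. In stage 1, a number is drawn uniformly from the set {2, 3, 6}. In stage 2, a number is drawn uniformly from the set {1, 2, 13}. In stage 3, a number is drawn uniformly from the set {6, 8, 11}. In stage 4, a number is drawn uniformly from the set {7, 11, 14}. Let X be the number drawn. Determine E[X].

E[X | stage 1] = (2+3+6)/3 = 11/3.
E[X | stage 2] = (1+2+13)/3 = 16/3.
E[X | stage 3] = (6+8+11)/3 = 25/3.
E[X | stage 4] = (7+11+14)/3 = 32/3.
E[X] = (1/4)·(11/3) + (1/4)·(16/3) + (1/4)·(25/3) + (1/4)·(32/3) = 7.

7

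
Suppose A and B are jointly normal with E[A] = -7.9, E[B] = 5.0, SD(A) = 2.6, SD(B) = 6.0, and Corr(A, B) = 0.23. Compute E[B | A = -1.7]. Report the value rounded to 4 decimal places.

E[B | A=x] = μ_B + ρ(σ_B/σ_A)(x − μ_A) for jointly normal variables.
E[B | A=-1.7] = 5.0 + (0.23)·(6.0/2.6)·(-1.7 − (-7.9)) = 5.0 + (0.53077)·(6.2) = 8.2908.

8.2908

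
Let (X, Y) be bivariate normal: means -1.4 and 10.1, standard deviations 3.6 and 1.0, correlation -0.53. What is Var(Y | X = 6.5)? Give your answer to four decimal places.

Var(Y | X=x) = (1 − ρ²)·σ_Y².
Var(Y | X=6.5) = (1.0)²·(1 − (-0.53)²) = 1·0.7191 = 0.7191.

0.7191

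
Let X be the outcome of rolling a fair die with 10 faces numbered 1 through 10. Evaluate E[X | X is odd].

Given X is odd, X is equally likely to be any of {1, 3, 5, 7, 9}.
E[X | X is odd] = (1 + 3 + 5 + 7 + 9) / 5 = 5.

5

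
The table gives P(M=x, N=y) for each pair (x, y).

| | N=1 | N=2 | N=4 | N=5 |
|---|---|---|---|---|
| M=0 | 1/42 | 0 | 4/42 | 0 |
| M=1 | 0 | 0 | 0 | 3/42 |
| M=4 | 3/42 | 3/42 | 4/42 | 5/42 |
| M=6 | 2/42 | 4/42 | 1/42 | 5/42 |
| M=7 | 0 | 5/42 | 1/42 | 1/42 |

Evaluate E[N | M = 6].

P(M = 6) = 2/7.
Σ N·P over the event = 1·(2/42) + 2·(4/42) + 4·(1/42) + 5·(5/42) = 13/14.
E[N | M = 6] = (13/14) / (2/7) = 13/4.

13/4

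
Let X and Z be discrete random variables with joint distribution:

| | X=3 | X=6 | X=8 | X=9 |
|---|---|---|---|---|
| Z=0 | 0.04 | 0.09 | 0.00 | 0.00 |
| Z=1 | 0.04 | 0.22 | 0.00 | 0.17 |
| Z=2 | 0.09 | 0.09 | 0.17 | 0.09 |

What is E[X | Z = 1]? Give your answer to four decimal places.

6.9070

P(Z = 1) = 0.43.
Summing X·P(X=x,Z=y) over the conditioning event gives 2.97.
E[X | Z = 1] = (2.97) / (0.43) = 6.9070.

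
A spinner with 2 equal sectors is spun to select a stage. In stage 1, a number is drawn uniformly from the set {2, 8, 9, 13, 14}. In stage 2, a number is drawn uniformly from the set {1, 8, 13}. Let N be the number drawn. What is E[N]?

E[N | stage 1] = (2+8+9+13+14)/5 = 46/5.
E[N | stage 2] = (1+8+13)/3 = 22/3.
By the law of total expectation,
E[N] = (1/2)·(46/5) + (1/2)·(22/3) = 124/15.

124/15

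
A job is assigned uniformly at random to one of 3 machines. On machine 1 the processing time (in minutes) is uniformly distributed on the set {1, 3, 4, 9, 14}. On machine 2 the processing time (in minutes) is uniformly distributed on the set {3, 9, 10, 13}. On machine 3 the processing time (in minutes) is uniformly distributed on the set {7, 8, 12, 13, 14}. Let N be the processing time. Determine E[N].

103/12

E[N | machine 1] = (1+3+4+9+14)/5 = 31/5.
E[N | machine 2] = (3+9+10+13)/4 = 35/4.
E[N | machine 3] = (7+8+12+13+14)/5 = 54/5.
E[N] = (1/3)·(31/5) + (1/3)·(35/4) + (1/3)·(54/5) = 103/12.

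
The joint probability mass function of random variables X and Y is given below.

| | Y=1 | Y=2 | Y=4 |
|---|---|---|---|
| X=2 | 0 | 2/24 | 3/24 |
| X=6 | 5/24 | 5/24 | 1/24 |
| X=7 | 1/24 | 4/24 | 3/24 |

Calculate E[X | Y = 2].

62/11

P(Y = 2) = 11/24.
Summing X·P(X=x,Y=y) over the conditioning event gives 31/12.
E[X | Y = 2] = (31/12) / (11/24) = 62/11.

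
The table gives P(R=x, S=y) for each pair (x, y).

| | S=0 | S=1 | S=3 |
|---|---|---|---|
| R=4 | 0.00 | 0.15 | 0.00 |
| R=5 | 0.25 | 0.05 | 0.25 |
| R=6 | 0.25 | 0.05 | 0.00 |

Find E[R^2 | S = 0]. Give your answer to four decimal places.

P(S = 0) = 0.50.
Σ R^2·P over the event = 25·(0.25) + 36·(0.25) = 15.25.
E[R^2 | S = 0] = (15.25) / (0.50) = 30.5000.

30.5000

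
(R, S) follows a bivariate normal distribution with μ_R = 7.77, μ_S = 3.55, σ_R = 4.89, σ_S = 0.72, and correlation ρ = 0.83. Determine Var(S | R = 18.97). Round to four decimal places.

0.1613

For a bivariate normal, Var(S | R=x) = σ_S²(1 − ρ²).
Var(S | R=18.97) = (0.72)²·(1 − (0.83)²) = 0.5184·0.3111 = 0.1613.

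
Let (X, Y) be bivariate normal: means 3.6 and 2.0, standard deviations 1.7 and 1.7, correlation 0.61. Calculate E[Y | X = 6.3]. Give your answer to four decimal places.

The regression of Y on X has slope ρ·σ_Y/σ_X and passes through (μ_X, μ_Y).
E[Y | X=6.3] = 2.0 + (0.61)·(1.7/1.7)·(6.3 − (3.6)) = 2.0 + (0.61)·(2.7) = 3.6470.

3.6470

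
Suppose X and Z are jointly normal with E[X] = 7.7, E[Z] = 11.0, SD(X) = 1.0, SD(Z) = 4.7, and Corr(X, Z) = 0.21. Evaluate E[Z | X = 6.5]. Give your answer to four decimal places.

9.8156

The regression of Z on X has slope ρ·σ_Z/σ_X and passes through (μ_X, μ_Z).
E[Z | X=6.5] = 11.0 + (0.21)·(4.7/1.0)·(6.5 − (7.7)) = 11.0 + (0.987)·(-1.2) = 9.8156.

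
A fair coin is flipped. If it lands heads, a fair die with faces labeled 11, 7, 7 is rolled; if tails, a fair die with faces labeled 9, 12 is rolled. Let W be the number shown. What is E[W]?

113/12

E[W | heads] = (11+7+7)/3 = 25/3.
E[W | tails] = (9+12)/2 = 21/2.
E[W] = (1/2)·(25/3) + (1/2)·(21/2) = 113/12.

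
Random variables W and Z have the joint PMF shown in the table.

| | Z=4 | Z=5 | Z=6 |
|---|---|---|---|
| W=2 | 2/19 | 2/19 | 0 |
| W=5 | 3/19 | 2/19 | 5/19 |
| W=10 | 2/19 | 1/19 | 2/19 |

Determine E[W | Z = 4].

P(Z = 4) = 7/19.
Summing W·P(W=x,Z=y) over the conditioning event gives 39/19.
E[W | Z = 4] = (39/19) / (7/19) = 39/7.

39/7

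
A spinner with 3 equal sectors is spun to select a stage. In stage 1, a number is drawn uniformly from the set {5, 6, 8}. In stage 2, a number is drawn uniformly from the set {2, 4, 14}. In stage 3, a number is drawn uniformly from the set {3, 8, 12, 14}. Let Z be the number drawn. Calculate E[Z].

E[Z | stage 1] = (5+6+8)/3 = 19/3.
E[Z | stage 2] = (2+4+14)/3 = 20/3.
E[Z | stage 3] = (3+8+12+14)/4 = 37/4.
By the law of total expectation,
E[Z] = (1/3)·(19/3) + (1/3)·(20/3) + (1/3)·(37/4) = 89/12.

89/12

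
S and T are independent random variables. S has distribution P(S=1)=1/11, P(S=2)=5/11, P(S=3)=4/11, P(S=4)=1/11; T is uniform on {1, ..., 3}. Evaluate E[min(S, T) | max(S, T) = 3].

35/18

P(max(S, T) = 3) = 6/11.
Summing min(S,T)·P(x,y) over outcomes with max(S, T) = 3 gives 35/33.
E[min(S, T) | max(S, T) = 3] = (35/33) / (6/11) = 35/18.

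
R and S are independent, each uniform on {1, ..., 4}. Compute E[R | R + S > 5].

10/3

Outcomes with R + S > 5: (2,4), (3,3), (3,4), (4,2), (4,3), (4,4), each with probability 1/16.
E[R | R + S > 5] = (2 + 3 + 3 + 4 + 4 + 4) / 6 = 10/3.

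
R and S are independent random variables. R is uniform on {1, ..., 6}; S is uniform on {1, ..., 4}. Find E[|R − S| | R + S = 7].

Outcomes with R + S = 7: (3,4), (4,3), (5,2), (6,1), each with probability 1/24.
E[|R − S| | R + S = 7] = (1 + 1 + 3 + 5) / 4 = 5/2.

5/2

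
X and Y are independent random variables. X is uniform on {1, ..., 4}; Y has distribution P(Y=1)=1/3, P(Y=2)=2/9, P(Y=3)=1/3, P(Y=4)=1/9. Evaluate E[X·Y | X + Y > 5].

115/11

P(X + Y > 5) = 11/36.
Summing XY·P(x,y) over outcomes with X + Y > 5 gives 115/36.
E[X·Y | X + Y > 5] = (115/36) / (11/36) = 115/11.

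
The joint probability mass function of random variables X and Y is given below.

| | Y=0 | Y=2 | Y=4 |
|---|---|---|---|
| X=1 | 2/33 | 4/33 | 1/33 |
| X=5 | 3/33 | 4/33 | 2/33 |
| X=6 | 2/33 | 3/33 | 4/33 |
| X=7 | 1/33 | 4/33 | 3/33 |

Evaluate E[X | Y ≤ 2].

106/23

P(Y ≤ 2) = 23/33.
Σ X·P over the event = 1·(2/33) + 1·(4/33) + 5·(3/33) + 5·(4/33) + 6·(2/33) + 6·(3/33) + 7·(1/33) + 7·(4/33) = 106/33.
E[X | Y ≤ 2] = (106/33) / (23/33) = 106/23.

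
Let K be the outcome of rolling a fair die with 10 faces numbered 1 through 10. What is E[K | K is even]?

Given K is even, K is equally likely to be any of {2, 4, 6, 8, 10}.
E[K | K is even] = (2 + 4 + 6 + 8 + 10) / 5 = 6.

6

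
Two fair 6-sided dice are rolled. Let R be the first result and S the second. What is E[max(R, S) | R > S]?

14/3

P(R > S) = 5/12.
Summing max(R,S)·P(x,y) over outcomes with R > S gives 35/18.
E[max(R, S) | R > S] = (35/18) / (5/12) = 14/3.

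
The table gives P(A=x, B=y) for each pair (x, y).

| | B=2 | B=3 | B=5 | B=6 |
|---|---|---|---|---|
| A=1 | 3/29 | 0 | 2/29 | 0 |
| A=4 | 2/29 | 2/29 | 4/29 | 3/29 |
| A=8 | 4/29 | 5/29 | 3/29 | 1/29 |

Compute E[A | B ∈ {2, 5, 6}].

P(B ∈ {2, 5, 6}) = 22/29.
Σ A·P over the event = 1·(3/29) + 1·(2/29) + 4·(2/29) + 4·(4/29) + 4·(3/29) + 8·(4/29) + 8·(3/29) + 8·(1/29) = 105/29.
E[A | B ∈ {2, 5, 6}] = (105/29) / (22/29) = 105/22.

105/22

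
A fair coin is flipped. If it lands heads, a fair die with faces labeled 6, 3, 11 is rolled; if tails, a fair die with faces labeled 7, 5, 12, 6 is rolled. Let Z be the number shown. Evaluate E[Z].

85/12

E[Z | heads] = (6+3+11)/3 = 20/3.
E[Z | tails] = (7+5+12+6)/4 = 15/2.
By the law of total expectation,
E[Z] = (1/2)·(20/3) + (1/2)·(15/2) = 85/12.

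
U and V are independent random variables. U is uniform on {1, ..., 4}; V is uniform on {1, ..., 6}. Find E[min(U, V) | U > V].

P(U > V) = 1/4.
Summing min(U,V)·P(x,y) over outcomes with U > V gives 5/12.
E[min(U, V) | U > V] = (5/12) / (1/4) = 5/3.

5/3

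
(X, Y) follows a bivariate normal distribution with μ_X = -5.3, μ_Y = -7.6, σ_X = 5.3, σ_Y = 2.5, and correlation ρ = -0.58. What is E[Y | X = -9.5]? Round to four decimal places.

The regression of Y on X has slope ρ·σ_Y/σ_X and passes through (μ_X, μ_Y).
E[Y | X=-9.5] = -7.6 + (-0.58)·(2.5/5.3)·(-9.5 − (-5.3)) = -7.6 + (-0.273585)·(-4.2) = -6.4509.

-6.4509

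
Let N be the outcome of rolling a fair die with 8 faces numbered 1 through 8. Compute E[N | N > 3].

6

Given N > 3, N is equally likely to be any of {4, 5, 6, 7, 8}.
E[N | N > 3] = (4 + 5 + 6 + 7 + 8) / 5 = 6.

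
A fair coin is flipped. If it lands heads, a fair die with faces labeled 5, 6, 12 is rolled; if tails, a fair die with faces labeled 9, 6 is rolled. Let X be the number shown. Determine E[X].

91/12

E[X | heads] = (5+6+12)/3 = 23/3.
E[X | tails] = (9+6)/2 = 15/2.
By the law of total expectation,
E[X] = (1/2)·(23/3) + (1/2)·(15/2) = 91/12.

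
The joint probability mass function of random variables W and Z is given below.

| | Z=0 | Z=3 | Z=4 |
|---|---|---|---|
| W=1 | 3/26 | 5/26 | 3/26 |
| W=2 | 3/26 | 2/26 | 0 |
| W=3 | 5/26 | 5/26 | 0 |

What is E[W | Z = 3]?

2

P(Z = 3) = 6/13.
Σ W·P over the event = 1·(5/26) + 2·(2/26) + 3·(5/26) = 12/13.
E[W | Z = 3] = (12/13) / (6/13) = 2.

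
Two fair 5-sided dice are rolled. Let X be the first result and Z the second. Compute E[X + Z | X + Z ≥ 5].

P(X + Z ≥ 5) = 19/25.
Summing (X+Z)·P(x,y) over outcomes with X + Z ≥ 5 gives 26/5.
E[X + Z | X + Z ≥ 5] = (26/5) / (19/25) = 130/19.

130/19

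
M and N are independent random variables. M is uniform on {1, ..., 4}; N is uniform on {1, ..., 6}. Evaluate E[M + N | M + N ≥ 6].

52/7

P(M + N ≥ 6) = 7/12.
Summing (M+N)·P(x,y) over outcomes with M + N ≥ 6 gives 13/3.
E[M + N | M + N ≥ 6] = (13/3) / (7/12) = 52/7.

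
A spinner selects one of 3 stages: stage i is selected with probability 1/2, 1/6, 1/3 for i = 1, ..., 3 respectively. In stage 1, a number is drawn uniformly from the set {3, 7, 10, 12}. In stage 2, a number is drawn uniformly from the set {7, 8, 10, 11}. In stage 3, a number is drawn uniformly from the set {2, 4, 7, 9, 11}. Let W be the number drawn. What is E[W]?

77/10

E[W | stage 1] = (3+7+10+12)/4 = 8.
E[W | stage 2] = (7+8+10+11)/4 = 9.
E[W | stage 3] = (2+4+7+9+11)/5 = 33/5.
By the law of total expectation,
E[W] = (1/2)·(8) + (1/6)·(9) + (1/3)·(33/5) = 77/10.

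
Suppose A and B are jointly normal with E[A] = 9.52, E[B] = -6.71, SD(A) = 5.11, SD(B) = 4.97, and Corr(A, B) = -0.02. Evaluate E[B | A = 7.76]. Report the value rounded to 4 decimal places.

The regression of B on A has slope ρ·σ_B/σ_A and passes through (μ_A, μ_B).
E[B | A=7.76] = -6.71 + (-0.02)·(4.97/5.11)·(7.76 − (9.52)) = -6.71 + (-0.019452)·(-1.76) = -6.6758.

-6.6758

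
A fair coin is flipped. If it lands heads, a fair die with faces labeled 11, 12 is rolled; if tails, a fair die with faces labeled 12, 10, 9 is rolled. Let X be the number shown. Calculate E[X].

E[X | heads] = (11+12)/2 = 23/2.
E[X | tails] = (12+10+9)/3 = 31/3.
By the law of total expectation,
E[X] = (1/2)·(23/2) + (1/2)·(31/3) = 131/12.

131/12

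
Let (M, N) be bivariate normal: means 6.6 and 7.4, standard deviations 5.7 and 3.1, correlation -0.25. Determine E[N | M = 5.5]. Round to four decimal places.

7.5496

The regression of N on M has slope ρ·σ_N/σ_M and passes through (μ_M, μ_N).
E[N | M=5.5] = 7.4 + (-0.25)·(3.1/5.7)·(5.5 − (6.6)) = 7.4 + (-0.13596)·(-1.1) = 7.5496.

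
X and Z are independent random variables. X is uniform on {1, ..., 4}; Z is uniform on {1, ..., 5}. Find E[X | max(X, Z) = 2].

P(max(X, Z) = 2) = 3/20.
Summing X·P(x,y) over outcomes with max(X, Z) = 2 gives 1/4.
E[X | max(X, Z) = 2] = (1/4) / (3/20) = 5/3.

5/3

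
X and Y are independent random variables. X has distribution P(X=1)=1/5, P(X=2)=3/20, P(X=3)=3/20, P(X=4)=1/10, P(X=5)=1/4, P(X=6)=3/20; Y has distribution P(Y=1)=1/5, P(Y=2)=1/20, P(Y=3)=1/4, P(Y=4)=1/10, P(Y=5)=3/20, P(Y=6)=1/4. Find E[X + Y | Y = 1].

9/2

P(Y = 1) = 1/5.
Summing (X+Y)·P(x,y) over outcomes with Y = 1 gives 9/10.
E[X + Y | Y = 1] = (9/10) / (1/5) = 9/2.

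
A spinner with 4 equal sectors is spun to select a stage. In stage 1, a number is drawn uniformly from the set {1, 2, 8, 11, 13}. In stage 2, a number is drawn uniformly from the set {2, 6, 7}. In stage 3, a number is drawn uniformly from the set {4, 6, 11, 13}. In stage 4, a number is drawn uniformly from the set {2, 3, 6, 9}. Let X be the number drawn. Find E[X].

51/8

E[X | stage 1] = (1+2+8+11+13)/5 = 7.
E[X | stage 2] = (2+6+7)/3 = 5.
E[X | stage 3] = (4+6+11+13)/4 = 17/2.
E[X | stage 4] = (2+3+6+9)/4 = 5.
By the law of total expectation,
E[X] = (1/4)·(7) + (1/4)·(5) + (1/4)·(17/2) + (1/4)·(5) = 51/8.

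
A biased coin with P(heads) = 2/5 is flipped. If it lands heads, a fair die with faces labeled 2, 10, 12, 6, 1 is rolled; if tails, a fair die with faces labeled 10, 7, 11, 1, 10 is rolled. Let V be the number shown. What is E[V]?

E[V | heads] = (2+10+12+6+1)/5 = 31/5.
E[V | tails] = (10+7+11+1+10)/5 = 39/5.
E[V] = (2/5)·(31/5) + (3/5)·(39/5) = 179/25.

179/25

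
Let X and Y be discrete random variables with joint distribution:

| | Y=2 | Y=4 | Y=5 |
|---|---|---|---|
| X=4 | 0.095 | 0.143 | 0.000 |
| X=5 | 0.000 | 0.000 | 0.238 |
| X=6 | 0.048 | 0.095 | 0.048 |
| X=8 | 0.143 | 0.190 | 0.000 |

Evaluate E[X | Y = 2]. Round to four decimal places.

P(Y = 2) = 0.286.
Σ X·P over the event = 4·(0.095) + 6·(0.048) + 8·(0.143) = 1.812.
E[X | Y = 2] = (1.812) / (0.286) = 6.3357.

6.3357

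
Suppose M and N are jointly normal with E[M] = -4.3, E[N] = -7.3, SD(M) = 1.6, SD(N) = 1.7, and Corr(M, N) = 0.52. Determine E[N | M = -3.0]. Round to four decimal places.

-6.5818

The regression of N on M has slope ρ·σ_N/σ_M and passes through (μ_M, μ_N).
E[N | M=-3.0] = -7.3 + (0.52)·(1.7/1.6)·(-3.0 − (-4.3)) = -7.3 + (0.5525)·(1.3) = -6.5818.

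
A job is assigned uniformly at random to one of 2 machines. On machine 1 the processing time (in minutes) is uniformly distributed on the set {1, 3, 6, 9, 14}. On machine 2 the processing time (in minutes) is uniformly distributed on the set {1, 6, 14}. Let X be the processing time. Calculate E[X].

34/5

E[X | machine 1] = (1+3+6+9+14)/5 = 33/5.
E[X | machine 2] = (1+6+14)/3 = 7.
By the law of total expectation,
E[X] = (1/2)·(33/5) + (1/2)·(7) = 34/5.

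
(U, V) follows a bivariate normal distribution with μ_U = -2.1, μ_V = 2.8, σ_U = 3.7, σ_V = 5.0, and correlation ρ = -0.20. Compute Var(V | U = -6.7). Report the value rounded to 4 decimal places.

24.0000

The conditional variance in a bivariate normal is σ_V²(1 − ρ²), independent of x.
Var(V | U=-6.7) = (5.0)²·(1 − (-0.20)²) = 25·0.96 = 24.0000.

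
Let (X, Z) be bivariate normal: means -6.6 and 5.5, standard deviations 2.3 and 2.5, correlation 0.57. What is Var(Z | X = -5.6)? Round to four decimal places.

For a bivariate normal, Var(Z | X=x) = σ_Z²(1 − ρ²).
Var(Z | X=-5.6) = (2.5)²·(1 − (0.57)²) = 6.25·0.6751 = 4.2194.

4.2194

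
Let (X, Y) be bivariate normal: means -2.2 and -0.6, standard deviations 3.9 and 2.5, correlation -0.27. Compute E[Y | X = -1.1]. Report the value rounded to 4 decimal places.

The regression of Y on X has slope ρ·σ_Y/σ_X and passes through (μ_X, μ_Y).
E[Y | X=-1.1] = -0.6 + (-0.27)·(2.5/3.9)·(-1.1 − (-2.2)) = -0.6 + (-0.17308)·(1.1) = -0.7904.

-0.7904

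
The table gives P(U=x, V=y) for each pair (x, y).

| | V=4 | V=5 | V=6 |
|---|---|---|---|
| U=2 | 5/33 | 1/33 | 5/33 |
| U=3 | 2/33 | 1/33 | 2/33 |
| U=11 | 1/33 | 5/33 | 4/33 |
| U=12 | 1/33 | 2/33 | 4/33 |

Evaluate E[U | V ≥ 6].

P(V ≥ 6) = 5/11.
Σ U·P over the event = 2·(5/33) + 3·(2/33) + 11·(4/33) + 12·(4/33) = 36/11.
E[U | V ≥ 6] = (36/11) / (5/11) = 36/5.

36/5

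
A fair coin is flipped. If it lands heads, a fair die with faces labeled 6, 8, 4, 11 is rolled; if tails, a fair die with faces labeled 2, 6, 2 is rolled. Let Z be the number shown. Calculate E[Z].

127/24

E[Z | heads] = (6+8+4+11)/4 = 29/4.
E[Z | tails] = (2+6+2)/3 = 10/3.
E[Z] = (1/2)·(29/4) + (1/2)·(10/3) = 127/24.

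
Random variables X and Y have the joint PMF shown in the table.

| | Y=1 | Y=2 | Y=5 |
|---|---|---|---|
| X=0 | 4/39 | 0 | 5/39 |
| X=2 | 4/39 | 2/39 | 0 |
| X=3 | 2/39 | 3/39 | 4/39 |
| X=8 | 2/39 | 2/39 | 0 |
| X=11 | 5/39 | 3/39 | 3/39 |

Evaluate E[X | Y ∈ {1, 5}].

130/29

P(Y ∈ {1, 5}) = 29/39.
Σ X·P over the event = 0·(4/39) + 0·(5/39) + 2·(4/39) + 3·(2/39) + 3·(4/39) + 8·(2/39) + 11·(5/39) + 11·(3/39) = 10/3.
E[X | Y ∈ {1, 5}] = (10/3) / (29/39) = 130/29.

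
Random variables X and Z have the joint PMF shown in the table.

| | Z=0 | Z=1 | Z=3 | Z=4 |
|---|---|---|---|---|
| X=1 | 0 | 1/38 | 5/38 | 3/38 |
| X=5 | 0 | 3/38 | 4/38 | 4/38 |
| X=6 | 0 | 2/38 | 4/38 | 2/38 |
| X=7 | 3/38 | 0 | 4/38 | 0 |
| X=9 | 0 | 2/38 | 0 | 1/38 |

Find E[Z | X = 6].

P(X = 6) = 4/19.
Σ Z·P over the event = 1·(2/38) + 3·(4/38) + 4·(2/38) = 11/19.
E[Z | X = 6] = (11/19) / (4/19) = 11/4.

11/4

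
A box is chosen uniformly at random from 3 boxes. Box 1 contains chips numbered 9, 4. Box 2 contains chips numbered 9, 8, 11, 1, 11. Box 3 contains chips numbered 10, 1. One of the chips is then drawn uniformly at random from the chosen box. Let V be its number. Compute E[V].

20/3

E[V | box 1] = (9+4)/2 = 13/2.
E[V | box 2] = (9+8+11+1+11)/5 = 8.
E[V | box 3] = (10+1)/2 = 11/2.
By the law of total expectation,
E[V] = (1/3)·(13/2) + (1/3)·(8) + (1/3)·(11/2) = 20/3.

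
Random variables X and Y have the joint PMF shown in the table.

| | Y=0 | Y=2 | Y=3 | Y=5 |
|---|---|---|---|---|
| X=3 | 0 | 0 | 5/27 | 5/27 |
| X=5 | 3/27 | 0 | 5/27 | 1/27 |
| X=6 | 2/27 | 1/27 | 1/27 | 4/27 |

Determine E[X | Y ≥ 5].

P(Y ≥ 5) = 10/27.
Σ X·P over the event = 3·(5/27) + 5·(1/27) + 6·(4/27) = 44/27.
E[X | Y ≥ 5] = (44/27) / (10/27) = 22/5.

22/5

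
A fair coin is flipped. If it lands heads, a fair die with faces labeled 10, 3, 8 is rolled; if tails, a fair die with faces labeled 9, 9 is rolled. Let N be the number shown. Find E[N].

8

E[N | heads] = (10+3+8)/3 = 7.
E[N | tails] = (9+9)/2 = 9.
By the law of total expectation,
E[N] = (1/2)·(7) + (1/2)·(9) = 8.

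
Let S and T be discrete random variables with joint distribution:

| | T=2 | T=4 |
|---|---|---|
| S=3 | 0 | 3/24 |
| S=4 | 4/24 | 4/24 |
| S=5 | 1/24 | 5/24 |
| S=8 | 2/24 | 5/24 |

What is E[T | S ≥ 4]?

10/3

P(S ≥ 4) = 7/8.
Σ T·P over the event = 2·(4/24) + 4·(4/24) + 2·(1/24) + 4·(5/24) + 2·(2/24) + 4·(5/24) = 35/12.
E[T | S ≥ 4] = (35/12) / (7/8) = 10/3.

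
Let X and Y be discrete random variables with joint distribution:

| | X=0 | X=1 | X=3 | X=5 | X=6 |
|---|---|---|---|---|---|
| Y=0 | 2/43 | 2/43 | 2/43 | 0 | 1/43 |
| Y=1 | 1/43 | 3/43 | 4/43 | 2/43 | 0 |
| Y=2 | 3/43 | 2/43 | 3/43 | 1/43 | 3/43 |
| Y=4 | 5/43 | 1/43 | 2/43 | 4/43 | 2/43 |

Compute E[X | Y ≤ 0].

2

P(Y ≤ 0) = 7/43.
Σ X·P over the event = 0·(2/43) + 1·(2/43) + 3·(2/43) + 6·(1/43) = 14/43.
E[X | Y ≤ 0] = (14/43) / (7/43) = 2.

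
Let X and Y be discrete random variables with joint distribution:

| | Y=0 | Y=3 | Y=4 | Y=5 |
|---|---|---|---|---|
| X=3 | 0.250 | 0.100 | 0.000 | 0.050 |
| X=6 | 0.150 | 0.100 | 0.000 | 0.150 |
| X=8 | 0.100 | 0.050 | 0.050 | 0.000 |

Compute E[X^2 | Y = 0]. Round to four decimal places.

28.1000

P(Y = 0) = 0.500.
Σ X^2·P over the event = 9·(0.250) + 36·(0.150) + 64·(0.100) = 14.050.
E[X^2 | Y = 0] = (14.050) / (0.500) = 28.1000.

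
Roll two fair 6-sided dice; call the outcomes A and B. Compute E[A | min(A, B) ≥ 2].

4

P(min(A, B) ≥ 2) = 25/36.
Summing A·P(x,y) over outcomes with min(A, B) ≥ 2 gives 25/9.
E[A | min(A, B) ≥ 2] = (25/9) / (25/36) = 4.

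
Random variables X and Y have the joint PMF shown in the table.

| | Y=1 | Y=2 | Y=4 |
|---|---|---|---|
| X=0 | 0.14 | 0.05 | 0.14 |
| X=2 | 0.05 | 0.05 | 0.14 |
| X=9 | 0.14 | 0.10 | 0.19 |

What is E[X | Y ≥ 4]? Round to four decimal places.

P(Y ≥ 4) = 0.47.
Σ X·P over the event = 0·(0.14) + 2·(0.14) + 9·(0.19) = 1.99.
E[X | Y ≥ 4] = (1.99) / (0.47) = 4.2340.

4.2340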